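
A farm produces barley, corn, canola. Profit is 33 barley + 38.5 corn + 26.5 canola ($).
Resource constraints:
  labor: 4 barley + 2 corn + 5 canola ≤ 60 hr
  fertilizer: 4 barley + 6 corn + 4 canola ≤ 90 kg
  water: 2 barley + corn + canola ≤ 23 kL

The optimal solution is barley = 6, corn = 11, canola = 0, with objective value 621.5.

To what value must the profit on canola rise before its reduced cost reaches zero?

27.5

Check each constraint at x*: labor 46/60 (slack 14); fertilizer 90/90 (tight); water 23/23 (tight).
Slack constraints have shadow price 0 (complementary slackness).
The binding rows give the dual system: 4·y_fertilizer + 2·y_water = 33 and 6·y_fertilizer + 1·y_water = 38.5.
→ y_fertilizer = 5.5 and y_water = 5.5.
canola enters the basis when its profit ≥ yᵀa₃ = 5.5·4 + 5.5·1 = 27.5.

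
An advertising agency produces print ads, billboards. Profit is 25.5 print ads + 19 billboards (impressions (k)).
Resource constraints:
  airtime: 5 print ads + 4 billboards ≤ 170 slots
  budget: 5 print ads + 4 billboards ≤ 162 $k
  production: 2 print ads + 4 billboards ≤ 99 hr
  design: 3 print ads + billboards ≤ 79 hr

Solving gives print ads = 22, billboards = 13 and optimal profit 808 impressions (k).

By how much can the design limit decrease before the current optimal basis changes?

Binding constraints: budget, design. The basis is B = [[5,4],[3,1]] with det -7.
Per unit decrease in design, x* moves by d = (-0.5714, 0.7143).
The basis stays optimal until production becomes binding; allowable decrease = 1.75 hr.

1.75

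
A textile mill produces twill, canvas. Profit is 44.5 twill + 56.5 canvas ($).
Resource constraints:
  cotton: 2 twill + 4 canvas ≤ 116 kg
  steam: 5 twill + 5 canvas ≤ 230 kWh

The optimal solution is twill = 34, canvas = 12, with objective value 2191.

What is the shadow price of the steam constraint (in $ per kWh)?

6.5

Both cotton and steam are binding at x*.
From A_Bᵀ y = c: 2·y_cotton + 5·y_steam = 44.5; 4·y_cotton + 5·y_steam = 56.5.
This yields shadow prices y_cotton = 6, y_steam = 6.5.
Shadow price of steam = 6.5.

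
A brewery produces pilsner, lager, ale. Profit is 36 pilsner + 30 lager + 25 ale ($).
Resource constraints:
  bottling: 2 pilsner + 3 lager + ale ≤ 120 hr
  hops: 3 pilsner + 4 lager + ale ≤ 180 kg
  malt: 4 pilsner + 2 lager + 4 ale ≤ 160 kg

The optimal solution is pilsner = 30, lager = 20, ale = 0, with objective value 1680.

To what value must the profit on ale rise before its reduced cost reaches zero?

30

Binding: bottling and malt. Non-binding: hops (10 unused).
Slack constraints have shadow price 0 (complementary slackness).
The binding rows give the dual system: 2·y_bottling + 4·y_malt = 36 and 3·y_bottling + 2·y_malt = 30.
This yields shadow prices y_bottling = 6, y_malt = 6.
ale enters the basis when its profit ≥ yᵀa₃ = 6·1 + 6·4 = 30.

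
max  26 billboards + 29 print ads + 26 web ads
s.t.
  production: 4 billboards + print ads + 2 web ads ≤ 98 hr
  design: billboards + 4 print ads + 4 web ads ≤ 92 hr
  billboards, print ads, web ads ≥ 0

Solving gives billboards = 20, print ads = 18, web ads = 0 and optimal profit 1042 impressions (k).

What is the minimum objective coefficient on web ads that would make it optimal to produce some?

34

Check each constraint at x*: production 98/98 (tight); design 92/92 (tight).
The binding rows give the dual system: 4·y_production + 1·y_design = 26 and 1·y_production + 4·y_design = 29.
This yields shadow prices y_production = 5, y_design = 6.
web ads enters the basis when its profit ≥ yᵀa₃ = 5·2 + 6·4 = 34.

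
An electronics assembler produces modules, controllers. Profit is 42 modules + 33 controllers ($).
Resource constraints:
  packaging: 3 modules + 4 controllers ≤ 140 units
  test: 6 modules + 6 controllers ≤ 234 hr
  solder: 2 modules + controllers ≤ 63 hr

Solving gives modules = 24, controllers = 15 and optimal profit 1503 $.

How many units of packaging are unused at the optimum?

packaging used = 3·24 + 4·15 = 132; slack = 140 − 132 = 8.

8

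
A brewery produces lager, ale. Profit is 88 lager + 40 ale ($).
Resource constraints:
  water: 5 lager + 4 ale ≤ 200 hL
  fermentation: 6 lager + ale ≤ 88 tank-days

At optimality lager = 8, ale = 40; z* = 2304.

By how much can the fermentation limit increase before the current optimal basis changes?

152

Binding constraints: water, fermentation. The basis is B = [[5,4],[6,1]] with det -19.
Per unit increase in fermentation, x* moves by d = (0.2105, -0.2632).
The basis stays optimal until ale reaches 0; allowable increase = 152 tank-days.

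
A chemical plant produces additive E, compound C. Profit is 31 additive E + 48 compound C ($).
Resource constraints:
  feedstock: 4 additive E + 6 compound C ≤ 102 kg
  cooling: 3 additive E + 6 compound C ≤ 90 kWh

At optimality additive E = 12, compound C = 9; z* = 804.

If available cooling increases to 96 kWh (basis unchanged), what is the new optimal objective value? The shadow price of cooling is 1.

810

Δb = 6, so new z* = 804 + (1)·(6) = 804 + 6 = 810.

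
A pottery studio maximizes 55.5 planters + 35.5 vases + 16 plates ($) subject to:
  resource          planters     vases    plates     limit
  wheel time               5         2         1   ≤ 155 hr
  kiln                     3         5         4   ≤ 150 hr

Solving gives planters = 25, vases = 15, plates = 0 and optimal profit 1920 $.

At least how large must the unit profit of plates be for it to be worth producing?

23

At the optimum: wheel time uses 155 of 155 (binding); kiln uses 150 of 150 (binding).
The binding rows give the dual system: 5·y_wheel time + 3·y_kiln = 55.5 and 2·y_wheel time + 5·y_kiln = 35.5.
Solving: y_wheel time = 9, y_kiln = 3.5.
plates enters the basis when its profit ≥ yᵀa₃ = 9·1 + 3.5·4 = 23.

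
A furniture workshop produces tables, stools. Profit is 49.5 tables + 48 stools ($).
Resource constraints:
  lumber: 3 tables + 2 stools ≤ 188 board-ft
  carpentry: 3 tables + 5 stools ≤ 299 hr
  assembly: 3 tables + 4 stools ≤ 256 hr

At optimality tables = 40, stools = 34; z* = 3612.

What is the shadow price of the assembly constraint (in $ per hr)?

Binding: lumber and assembly. Non-binding: carpentry (9 unused).
Since carpentry is not tight, its dual is 0.
The binding rows give the dual system: 3·y_lumber + 3·y_assembly = 49.5 and 2·y_lumber + 4·y_assembly = 48.
This yields shadow prices y_lumber = 9, y_assembly = 7.5.
Shadow price of assembly = 7.5.

7.5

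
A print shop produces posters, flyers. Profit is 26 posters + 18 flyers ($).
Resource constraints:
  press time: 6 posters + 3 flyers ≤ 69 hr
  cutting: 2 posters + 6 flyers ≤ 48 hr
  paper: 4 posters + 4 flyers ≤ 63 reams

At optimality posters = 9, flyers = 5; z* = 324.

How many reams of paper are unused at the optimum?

paper used = 4·9 + 4·5 = 56; slack = 63 − 56 = 7.

7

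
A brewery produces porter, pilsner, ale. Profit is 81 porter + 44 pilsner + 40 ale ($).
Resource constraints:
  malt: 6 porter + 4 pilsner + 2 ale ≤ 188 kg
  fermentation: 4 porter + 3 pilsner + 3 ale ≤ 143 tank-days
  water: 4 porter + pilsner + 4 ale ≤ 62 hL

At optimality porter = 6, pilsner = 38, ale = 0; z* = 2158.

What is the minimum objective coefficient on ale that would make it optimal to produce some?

At the optimum: malt uses 188 of 188 (binding); fermentation uses 138 of 143 (slack = 5); water uses 62 of 62 (binding).
Slack constraints have shadow price 0 (complementary slackness).
From A_Bᵀ y = c: 6·y_malt + 4·y_water = 81; 4·y_malt + 1·y_water = 44.
Solving: y_malt = 9.5, y_water = 6.
ale enters the basis when its profit ≥ yᵀa₃ = 9.5·2 + 6·4 = 43.

43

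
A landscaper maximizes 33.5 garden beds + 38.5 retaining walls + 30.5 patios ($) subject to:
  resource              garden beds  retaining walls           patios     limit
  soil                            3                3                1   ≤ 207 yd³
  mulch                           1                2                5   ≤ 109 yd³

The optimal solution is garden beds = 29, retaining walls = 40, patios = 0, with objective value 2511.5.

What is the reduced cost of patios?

Check each constraint at x*: soil 207/207 (tight); mulch 109/109 (tight).
The binding rows give the dual system: 3·y_soil + 1·y_mulch = 33.5 and 3·y_soil + 2·y_mulch = 38.5.
→ y_soil = 9.5 and y_mulch = 5.
Reduced cost of patios: c₃ − yᵀa₃ = 30.5 − (9.5·1 + 5·5) = 30.5 − 34.5 = -4.

-4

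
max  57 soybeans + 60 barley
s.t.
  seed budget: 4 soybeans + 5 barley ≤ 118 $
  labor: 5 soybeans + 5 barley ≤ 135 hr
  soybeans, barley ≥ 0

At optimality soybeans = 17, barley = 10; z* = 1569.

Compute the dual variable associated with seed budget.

At the optimum: seed budget uses 118 of 118 (binding); labor uses 135 of 135 (binding).
From A_Bᵀ y = c: 4·y_seed budget + 5·y_labor = 57; 5·y_seed budget + 5·y_labor = 60.
This yields shadow prices y_seed budget = 3, y_labor = 9.
Shadow price of seed budget = 3.

3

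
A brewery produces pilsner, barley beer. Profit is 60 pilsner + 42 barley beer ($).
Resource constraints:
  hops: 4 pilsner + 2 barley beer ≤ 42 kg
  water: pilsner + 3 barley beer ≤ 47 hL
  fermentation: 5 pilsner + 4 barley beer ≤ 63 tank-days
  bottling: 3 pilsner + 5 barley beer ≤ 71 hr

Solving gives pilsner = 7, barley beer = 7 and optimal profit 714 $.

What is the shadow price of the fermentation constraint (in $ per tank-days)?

Check each constraint at x*: hops 42/42 (tight); water 28/47 (slack 19); fermentation 63/63 (tight); bottling 56/71 (slack 15).
Slack constraints have shadow price 0 (complementary slackness).
Dual feasibility on the basic columns requires 4·y_hops + 5·y_fermentation = 60, 2·y_hops + 4·y_fermentation = 42.
→ y_hops = 5 and y_fermentation = 8.
Shadow price of fermentation = 8.

8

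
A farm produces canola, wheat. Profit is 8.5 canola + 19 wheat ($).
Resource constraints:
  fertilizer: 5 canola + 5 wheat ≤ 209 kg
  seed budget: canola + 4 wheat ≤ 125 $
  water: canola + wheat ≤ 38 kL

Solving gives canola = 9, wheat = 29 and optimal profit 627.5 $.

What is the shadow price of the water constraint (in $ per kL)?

5

Binding: seed budget and water. Non-binding: fertilizer (19 unused).
Slack constraints have shadow price 0 (complementary slackness).
The binding rows give the dual system: 1·y_seed budget + 1·y_water = 8.5 and 4·y_seed budget + 1·y_water = 19.
→ y_seed budget = 3.5 and y_water = 5.
Shadow price of water = 5.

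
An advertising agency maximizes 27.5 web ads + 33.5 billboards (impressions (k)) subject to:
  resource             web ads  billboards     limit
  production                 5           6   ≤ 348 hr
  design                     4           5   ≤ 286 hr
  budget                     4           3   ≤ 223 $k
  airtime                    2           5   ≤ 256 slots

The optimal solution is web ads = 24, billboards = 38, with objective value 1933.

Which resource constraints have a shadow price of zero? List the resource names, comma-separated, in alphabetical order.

airtime, budget

production: 348/348 (binding)
design: 286/286 (binding)
budget: 210/223 (slack 13)
airtime: 238/256 (slack 18)
By complementary slackness, a constraint with positive slack has shadow price 0 → airtime, budget.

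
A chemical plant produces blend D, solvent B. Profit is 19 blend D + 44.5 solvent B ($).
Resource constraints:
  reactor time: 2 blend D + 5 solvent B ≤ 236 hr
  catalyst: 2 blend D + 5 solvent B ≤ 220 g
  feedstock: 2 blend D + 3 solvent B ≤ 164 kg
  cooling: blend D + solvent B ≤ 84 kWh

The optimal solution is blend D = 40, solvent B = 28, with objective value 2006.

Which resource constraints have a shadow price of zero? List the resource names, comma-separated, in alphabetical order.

cooling, reactor time

reactor time: 220/236 (slack 16)
catalyst: 220/220 (binding)
feedstock: 164/164 (binding)
cooling: 68/84 (slack 16)
By complementary slackness, a constraint with positive slack has shadow price 0 → cooling, reactor time.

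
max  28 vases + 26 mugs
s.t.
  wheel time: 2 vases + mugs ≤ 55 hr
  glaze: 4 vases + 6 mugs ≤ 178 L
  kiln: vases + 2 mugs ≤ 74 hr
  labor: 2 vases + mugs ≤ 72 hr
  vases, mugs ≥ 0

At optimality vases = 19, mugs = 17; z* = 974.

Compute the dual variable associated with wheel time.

8

At the optimum: wheel time uses 55 of 55 (binding); glaze uses 178 of 178 (binding); kiln uses 53 of 74 (slack = 21); labor uses 55 of 72 (slack = 17).
Since kiln, labor are not tight, their duals are 0.
The binding rows give the dual system: 2·y_wheel time + 4·y_glaze = 28 and 1·y_wheel time + 6·y_glaze = 26.
Solving: y_wheel time = 8, y_glaze = 3.
Shadow price of wheel time = 8.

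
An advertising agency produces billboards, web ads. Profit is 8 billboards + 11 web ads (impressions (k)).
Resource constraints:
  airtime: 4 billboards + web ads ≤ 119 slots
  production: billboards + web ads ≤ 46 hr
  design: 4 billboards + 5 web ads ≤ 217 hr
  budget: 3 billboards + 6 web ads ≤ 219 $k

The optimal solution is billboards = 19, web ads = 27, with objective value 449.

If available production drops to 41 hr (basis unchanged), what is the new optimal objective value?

424

Check each constraint at x*: airtime 103/119 (slack 16); production 46/46 (tight); design 211/217 (slack 6); budget 219/219 (tight).
Since airtime, design are not tight, their duals are 0.
From A_Bᵀ y = c: 1·y_production + 3·y_budget = 8; 1·y_production + 6·y_budget = 11.
This yields shadow prices y_production = 5, y_budget = 1.
Δz = y_production·Δb = 5 × (-5) = -25, so new z* = 449 − 25 = 424.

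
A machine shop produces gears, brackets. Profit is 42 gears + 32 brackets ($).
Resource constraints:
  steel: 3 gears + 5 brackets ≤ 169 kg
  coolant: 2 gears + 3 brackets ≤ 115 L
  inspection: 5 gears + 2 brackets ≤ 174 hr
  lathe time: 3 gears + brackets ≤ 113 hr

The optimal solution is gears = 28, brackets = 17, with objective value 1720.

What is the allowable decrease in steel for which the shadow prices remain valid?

Binding constraints: steel, inspection. The basis is B = [[3,5],[5,2]] with det -19.
Per unit decrease in steel, x* moves by d = (0.1053, -0.2632).
The basis stays optimal until brackets reaches 0; allowable decrease = 64.6 kg.

64.6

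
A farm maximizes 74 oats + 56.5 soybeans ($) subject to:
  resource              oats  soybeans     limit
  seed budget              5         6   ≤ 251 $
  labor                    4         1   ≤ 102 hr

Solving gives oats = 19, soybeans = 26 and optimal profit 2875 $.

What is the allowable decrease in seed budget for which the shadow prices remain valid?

123.5

Binding constraints: seed budget, labor. The basis is B = [[5,6],[4,1]] with det -19.
Per unit decrease in seed budget, x* moves by d = (0.0526, -0.2105).
The basis stays optimal until soybeans reaches 0; allowable decrease = 123.5 $.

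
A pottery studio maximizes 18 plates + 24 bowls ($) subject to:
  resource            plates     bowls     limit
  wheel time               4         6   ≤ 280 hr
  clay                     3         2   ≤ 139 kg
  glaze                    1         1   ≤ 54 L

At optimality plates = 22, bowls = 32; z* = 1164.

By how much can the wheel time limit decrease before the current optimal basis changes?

Binding constraints: wheel time, glaze. The basis is B = [[4,6],[1,1]] with det -2.
Per unit decrease in wheel time, x* moves by d = (0.5, -0.5).
The basis stays optimal until clay becomes binding; allowable decrease = 18 hr.

18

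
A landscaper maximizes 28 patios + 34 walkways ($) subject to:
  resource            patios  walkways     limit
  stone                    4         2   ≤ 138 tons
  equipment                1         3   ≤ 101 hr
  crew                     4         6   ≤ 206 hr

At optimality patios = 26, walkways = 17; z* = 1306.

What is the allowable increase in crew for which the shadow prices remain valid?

38.4

Binding constraints: stone, crew. The basis is B = [[4,2],[4,6]] with det 16.
Per unit increase in crew, x* moves by d = (-0.125, 0.25).
The basis stays optimal until equipment becomes binding; allowable increase = 38.4 hr.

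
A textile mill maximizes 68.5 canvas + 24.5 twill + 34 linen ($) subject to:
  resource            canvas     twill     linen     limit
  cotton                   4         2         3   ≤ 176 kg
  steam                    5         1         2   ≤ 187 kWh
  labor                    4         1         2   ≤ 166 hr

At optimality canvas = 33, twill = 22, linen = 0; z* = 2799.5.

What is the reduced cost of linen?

Check each constraint at x*: cotton 176/176 (tight); steam 187/187 (tight); labor 154/166 (slack 12).
Since labor is not tight, its dual is 0.
From A_Bᵀ y = c: 4·y_cotton + 5·y_steam = 68.5; 2·y_cotton + 1·y_steam = 24.5.
This yields shadow prices y_cotton = 9, y_steam = 6.5.
Reduced cost of linen: c₃ − yᵀa₃ = 34 − (9·3 + 6.5·2) = 34 − 40 = -6.

-6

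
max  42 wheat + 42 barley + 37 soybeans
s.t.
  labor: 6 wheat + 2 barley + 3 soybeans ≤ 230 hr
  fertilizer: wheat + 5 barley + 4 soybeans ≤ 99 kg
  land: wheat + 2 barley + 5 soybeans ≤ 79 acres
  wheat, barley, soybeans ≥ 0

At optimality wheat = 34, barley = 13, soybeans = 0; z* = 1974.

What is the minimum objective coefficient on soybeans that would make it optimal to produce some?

Binding: labor and fertilizer. Non-binding: land (19 unused).
Since land is not tight, its dual is 0.
The binding rows give the dual system: 6·y_labor + 1·y_fertilizer = 42 and 2·y_labor + 5·y_fertilizer = 42.
Solving: y_labor = 6, y_fertilizer = 6.
soybeans enters the basis when its profit ≥ yᵀa₃ = 6·3 + 6·4 = 42.

42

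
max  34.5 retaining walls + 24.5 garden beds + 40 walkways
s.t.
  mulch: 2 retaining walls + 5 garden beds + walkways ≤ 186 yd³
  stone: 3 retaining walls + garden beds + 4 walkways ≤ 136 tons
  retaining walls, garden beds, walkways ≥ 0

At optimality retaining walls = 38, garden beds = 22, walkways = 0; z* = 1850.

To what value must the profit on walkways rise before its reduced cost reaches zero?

41

Both mulch and stone are binding at x*.
From A_Bᵀ y = c: 2·y_mulch + 3·y_stone = 34.5; 5·y_mulch + 1·y_stone = 24.5.
→ y_mulch = 3 and y_stone = 9.5.
walkways enters the basis when its profit ≥ yᵀa₃ = 3·1 + 9.5·4 = 41.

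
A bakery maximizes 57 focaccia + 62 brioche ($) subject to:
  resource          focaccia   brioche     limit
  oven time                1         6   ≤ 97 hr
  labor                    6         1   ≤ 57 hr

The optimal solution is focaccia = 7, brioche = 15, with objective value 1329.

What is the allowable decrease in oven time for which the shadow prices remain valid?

87.5

Binding constraints: oven time, labor. The basis is B = [[1,6],[6,1]] with det -35.
Per unit decrease in oven time, x* moves by d = (0.0286, -0.1714).
The basis stays optimal until brioche reaches 0; allowable decrease = 87.5 hr.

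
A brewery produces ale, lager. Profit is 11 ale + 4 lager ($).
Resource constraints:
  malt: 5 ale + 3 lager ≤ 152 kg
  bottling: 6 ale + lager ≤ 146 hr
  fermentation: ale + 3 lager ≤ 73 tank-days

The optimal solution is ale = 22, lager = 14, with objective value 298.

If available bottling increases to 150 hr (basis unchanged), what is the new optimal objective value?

Binding: malt and bottling. Non-binding: fermentation (9 unused).
By complementary slackness, y = 0 for the non-binding constraint.
Dual feasibility on the basic columns requires 5·y_malt + 6·y_bottling = 11, 3·y_malt + 1·y_bottling = 4.
→ y_malt = 1 and y_bottling = 1.
Δz = y_bottling·Δb = 1 × (4) = 4, so new z* = 298 + 4 = 302.

302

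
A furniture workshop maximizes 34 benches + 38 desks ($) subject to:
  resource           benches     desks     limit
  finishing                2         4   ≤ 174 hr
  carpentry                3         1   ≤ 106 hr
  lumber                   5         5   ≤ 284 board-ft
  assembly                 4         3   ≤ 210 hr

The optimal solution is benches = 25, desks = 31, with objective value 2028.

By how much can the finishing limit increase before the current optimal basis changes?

Binding constraints: finishing, carpentry. The basis is B = [[2,4],[3,1]] with det -10.
Per unit increase in finishing, x* moves by d = (-0.1, 0.3).
The basis stays optimal until lumber becomes binding; allowable increase = 4 hr.

4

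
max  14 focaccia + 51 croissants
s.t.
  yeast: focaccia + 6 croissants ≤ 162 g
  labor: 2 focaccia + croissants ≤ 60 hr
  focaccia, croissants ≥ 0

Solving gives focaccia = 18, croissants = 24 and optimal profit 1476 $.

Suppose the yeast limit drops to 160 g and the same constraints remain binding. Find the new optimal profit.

1460

Both yeast and labor are binding at x*.
From A_Bᵀ y = c: 1·y_yeast + 2·y_labor = 14; 6·y_yeast + 1·y_labor = 51.
Solving: y_yeast = 8, y_labor = 3.
Δz = y_yeast·Δb = 8 × (-2) = -16, so new z* = 1476 − 16 = 1460.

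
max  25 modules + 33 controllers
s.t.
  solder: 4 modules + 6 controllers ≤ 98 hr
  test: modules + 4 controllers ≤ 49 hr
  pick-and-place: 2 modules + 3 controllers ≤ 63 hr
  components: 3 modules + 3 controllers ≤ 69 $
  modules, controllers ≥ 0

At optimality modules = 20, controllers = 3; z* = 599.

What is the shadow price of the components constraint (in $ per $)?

At the optimum: solder uses 98 of 98 (binding); test uses 32 of 49 (slack = 17); pick-and-place uses 49 of 63 (slack = 14); components uses 69 of 69 (binding).
By complementary slackness, y = 0 for the non-binding constraints.
The binding rows give the dual system: 4·y_solder + 3·y_components = 25 and 6·y_solder + 3·y_components = 33.
→ y_solder = 4 and y_components = 3.
Shadow price of components = 3.

3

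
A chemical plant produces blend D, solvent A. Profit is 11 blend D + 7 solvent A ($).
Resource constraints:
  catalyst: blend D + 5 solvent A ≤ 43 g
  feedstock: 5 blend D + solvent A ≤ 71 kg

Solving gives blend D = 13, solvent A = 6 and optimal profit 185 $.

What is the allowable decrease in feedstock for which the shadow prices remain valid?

62.4

Binding constraints: catalyst, feedstock. The basis is B = [[1,5],[5,1]] with det -24.
Per unit decrease in feedstock, x* moves by d = (-0.2083, 0.0417).
The basis stays optimal until blend D reaches 0; allowable decrease = 62.4 kg.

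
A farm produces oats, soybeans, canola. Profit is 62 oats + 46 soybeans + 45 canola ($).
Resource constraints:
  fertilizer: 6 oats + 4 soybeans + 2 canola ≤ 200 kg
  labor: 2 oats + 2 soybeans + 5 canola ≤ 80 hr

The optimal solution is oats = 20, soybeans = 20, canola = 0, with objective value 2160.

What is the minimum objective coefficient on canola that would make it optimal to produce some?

Both fertilizer and labor are binding at x*.
Dual feasibility on the basic columns requires 6·y_fertilizer + 2·y_labor = 62, 4·y_fertilizer + 2·y_labor = 46.
Solving: y_fertilizer = 8, y_labor = 7.
canola enters the basis when its profit ≥ yᵀa₃ = 8·2 + 7·5 = 51.

51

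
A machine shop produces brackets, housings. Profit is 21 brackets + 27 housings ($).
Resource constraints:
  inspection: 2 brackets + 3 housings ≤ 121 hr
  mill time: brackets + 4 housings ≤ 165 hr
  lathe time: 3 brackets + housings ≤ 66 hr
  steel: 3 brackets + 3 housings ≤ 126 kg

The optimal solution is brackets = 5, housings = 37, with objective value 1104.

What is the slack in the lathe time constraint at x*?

lathe time used = 3·5 + 1·37 = 52; slack = 66 − 52 = 14.

14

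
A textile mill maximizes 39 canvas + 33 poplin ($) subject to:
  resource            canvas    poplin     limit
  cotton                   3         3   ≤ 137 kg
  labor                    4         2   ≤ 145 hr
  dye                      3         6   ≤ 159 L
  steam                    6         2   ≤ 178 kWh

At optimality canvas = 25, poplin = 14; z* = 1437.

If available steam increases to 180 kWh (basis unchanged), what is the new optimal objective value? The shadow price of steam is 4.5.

1446

Δb = 2, so new z* = 1437 + (4.5)·(2) = 1437 + 9 = 1446.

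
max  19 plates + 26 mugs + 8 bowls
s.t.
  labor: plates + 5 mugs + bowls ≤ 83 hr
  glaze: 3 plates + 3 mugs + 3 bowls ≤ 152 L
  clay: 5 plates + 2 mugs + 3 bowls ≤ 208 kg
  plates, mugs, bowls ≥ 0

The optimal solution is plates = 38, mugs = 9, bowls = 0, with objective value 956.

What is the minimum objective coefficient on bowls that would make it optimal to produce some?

Check each constraint at x*: labor 83/83 (tight); glaze 141/152 (slack 11); clay 208/208 (tight).
By complementary slackness, y = 0 for the non-binding constraint.
Dual feasibility on the basic columns requires 1·y_labor + 5·y_clay = 19, 5·y_labor + 2·y_clay = 26.
→ y_labor = 4 and y_clay = 3.
bowls enters the basis when its profit ≥ yᵀa₃ = 4·1 + 3·3 = 13.

13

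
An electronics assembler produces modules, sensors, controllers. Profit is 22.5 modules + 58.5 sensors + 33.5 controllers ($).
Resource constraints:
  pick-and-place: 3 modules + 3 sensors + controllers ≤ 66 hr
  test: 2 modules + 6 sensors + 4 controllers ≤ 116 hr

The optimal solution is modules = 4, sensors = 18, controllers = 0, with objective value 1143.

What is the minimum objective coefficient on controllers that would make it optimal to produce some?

37.5

At the optimum: pick-and-place uses 66 of 66 (binding); test uses 116 of 116 (binding).
The binding rows give the dual system: 3·y_pick-and-place + 2·y_test = 22.5 and 3·y_pick-and-place + 6·y_test = 58.5.
This yields shadow prices y_pick-and-place = 1.5, y_test = 9.
controllers enters the basis when its profit ≥ yᵀa₃ = 1.5·1 + 9·4 = 37.5.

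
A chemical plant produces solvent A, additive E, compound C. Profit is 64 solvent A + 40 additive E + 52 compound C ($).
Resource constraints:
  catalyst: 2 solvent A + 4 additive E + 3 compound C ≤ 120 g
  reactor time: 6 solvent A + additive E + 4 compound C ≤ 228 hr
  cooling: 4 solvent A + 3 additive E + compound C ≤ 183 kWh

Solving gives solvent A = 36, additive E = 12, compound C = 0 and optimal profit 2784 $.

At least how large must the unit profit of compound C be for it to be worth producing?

56

Binding: catalyst and reactor time. Non-binding: cooling (3 unused).
Slack constraints have shadow price 0 (complementary slackness).
The binding rows give the dual system: 2·y_catalyst + 6·y_reactor time = 64 and 4·y_catalyst + 1·y_reactor time = 40.
→ y_catalyst = 8 and y_reactor time = 8.
compound C enters the basis when its profit ≥ yᵀa₃ = 8·3 + 8·4 = 56.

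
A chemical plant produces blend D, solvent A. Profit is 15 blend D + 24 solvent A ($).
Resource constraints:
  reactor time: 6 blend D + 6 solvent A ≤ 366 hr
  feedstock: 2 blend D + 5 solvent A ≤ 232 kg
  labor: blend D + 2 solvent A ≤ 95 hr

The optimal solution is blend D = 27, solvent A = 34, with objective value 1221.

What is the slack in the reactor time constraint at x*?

0

reactor time used = 6·27 + 6·34 = 366; slack = 366 − 366 = 0.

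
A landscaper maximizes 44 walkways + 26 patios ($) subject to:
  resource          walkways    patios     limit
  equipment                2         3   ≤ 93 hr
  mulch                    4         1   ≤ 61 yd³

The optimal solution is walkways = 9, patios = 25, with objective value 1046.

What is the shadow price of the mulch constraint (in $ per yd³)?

8

At the optimum: equipment uses 93 of 93 (binding); mulch uses 61 of 61 (binding).
From A_Bᵀ y = c: 2·y_equipment + 4·y_mulch = 44; 3·y_equipment + 1·y_mulch = 26.
This yields shadow prices y_equipment = 6, y_mulch = 8.
Shadow price of mulch = 8.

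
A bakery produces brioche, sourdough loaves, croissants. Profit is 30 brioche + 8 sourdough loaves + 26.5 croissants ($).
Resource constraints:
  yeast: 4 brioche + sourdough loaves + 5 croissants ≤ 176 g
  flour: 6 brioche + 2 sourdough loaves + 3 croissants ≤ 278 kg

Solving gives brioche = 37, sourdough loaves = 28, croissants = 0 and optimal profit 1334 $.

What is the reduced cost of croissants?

-6.5

At the optimum: yeast uses 176 of 176 (binding); flour uses 278 of 278 (binding).
The binding rows give the dual system: 4·y_yeast + 6·y_flour = 30 and 1·y_yeast + 2·y_flour = 8.
This yields shadow prices y_yeast = 6, y_flour = 1.
Reduced cost of croissants: c₃ − yᵀa₃ = 26.5 − (6·5 + 1·3) = 26.5 − 33 = -6.5.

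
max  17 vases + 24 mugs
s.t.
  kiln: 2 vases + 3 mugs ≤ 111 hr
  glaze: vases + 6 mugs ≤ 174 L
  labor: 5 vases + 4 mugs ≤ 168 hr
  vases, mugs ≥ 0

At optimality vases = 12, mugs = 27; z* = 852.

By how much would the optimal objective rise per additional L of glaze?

Binding: glaze and labor. Non-binding: kiln (6 unused).
Slack constraints have shadow price 0 (complementary slackness).
The binding rows give the dual system: 1·y_glaze + 5·y_labor = 17 and 6·y_glaze + 4·y_labor = 24.
Solving: y_glaze = 2, y_labor = 3.
Shadow price of glaze = 2.

2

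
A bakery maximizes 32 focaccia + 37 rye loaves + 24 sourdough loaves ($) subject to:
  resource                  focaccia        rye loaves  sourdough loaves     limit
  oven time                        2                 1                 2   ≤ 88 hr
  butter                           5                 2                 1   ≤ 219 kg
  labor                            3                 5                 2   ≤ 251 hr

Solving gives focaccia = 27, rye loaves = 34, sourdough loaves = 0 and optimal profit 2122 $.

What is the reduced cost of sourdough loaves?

Binding: oven time and labor. Non-binding: butter (16 unused).
Slack constraints have shadow price 0 (complementary slackness).
From A_Bᵀ y = c: 2·y_oven time + 3·y_labor = 32; 1·y_oven time + 5·y_labor = 37.
This yields shadow prices y_oven time = 7, y_labor = 6.
Reduced cost of sourdough loaves: c₃ − yᵀa₃ = 24 − (7·2 + 6·2) = 24 − 26 = -2.

-2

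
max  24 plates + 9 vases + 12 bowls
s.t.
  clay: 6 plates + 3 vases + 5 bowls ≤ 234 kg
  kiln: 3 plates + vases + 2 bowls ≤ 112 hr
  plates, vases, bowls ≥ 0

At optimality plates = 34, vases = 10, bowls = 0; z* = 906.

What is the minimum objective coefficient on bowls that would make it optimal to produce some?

17

Both clay and kiln are binding at x*.
The binding rows give the dual system: 6·y_clay + 3·y_kiln = 24 and 3·y_clay + 1·y_kiln = 9.
→ y_clay = 1 and y_kiln = 6.
bowls enters the basis when its profit ≥ yᵀa₃ = 1·5 + 6·2 = 17.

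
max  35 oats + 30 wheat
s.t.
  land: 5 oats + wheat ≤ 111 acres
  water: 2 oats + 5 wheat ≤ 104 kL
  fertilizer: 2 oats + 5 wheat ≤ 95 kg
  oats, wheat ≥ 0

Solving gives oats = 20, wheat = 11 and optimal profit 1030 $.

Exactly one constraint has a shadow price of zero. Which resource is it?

land: 111/111 (binding)
water: 95/104 (slack 9)
fertilizer: 95/95 (binding)
By complementary slackness, a constraint with positive slack has shadow price 0 → water.

water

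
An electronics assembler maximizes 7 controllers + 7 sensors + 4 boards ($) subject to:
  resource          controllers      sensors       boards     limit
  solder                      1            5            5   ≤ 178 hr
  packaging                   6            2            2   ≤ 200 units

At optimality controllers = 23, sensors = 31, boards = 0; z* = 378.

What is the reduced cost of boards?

-3

Check each constraint at x*: solder 178/178 (tight); packaging 200/200 (tight).
From A_Bᵀ y = c: 1·y_solder + 6·y_packaging = 7; 5·y_solder + 2·y_packaging = 7.
→ y_solder = 1 and y_packaging = 1.
Reduced cost of boards: c₃ − yᵀa₃ = 4 − (1·5 + 1·2) = 4 − 7 = -3.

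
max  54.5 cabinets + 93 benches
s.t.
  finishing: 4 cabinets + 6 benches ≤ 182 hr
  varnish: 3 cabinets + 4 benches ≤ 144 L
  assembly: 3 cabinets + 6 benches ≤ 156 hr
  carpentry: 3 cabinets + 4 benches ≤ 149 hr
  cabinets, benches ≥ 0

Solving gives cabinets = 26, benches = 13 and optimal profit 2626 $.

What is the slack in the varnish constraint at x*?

14

varnish used = 3·26 + 4·13 = 130; slack = 144 − 130 = 14.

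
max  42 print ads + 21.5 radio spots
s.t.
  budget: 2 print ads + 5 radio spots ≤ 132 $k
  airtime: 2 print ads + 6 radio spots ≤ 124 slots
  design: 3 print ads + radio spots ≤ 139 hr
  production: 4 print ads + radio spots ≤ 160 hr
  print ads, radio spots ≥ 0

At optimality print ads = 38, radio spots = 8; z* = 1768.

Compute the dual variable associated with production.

Check each constraint at x*: budget 116/132 (slack 16); airtime 124/124 (tight); design 122/139 (slack 17); production 160/160 (tight).
By complementary slackness, y = 0 for the non-binding constraints.
From A_Bᵀ y = c: 2·y_airtime + 4·y_production = 42; 6·y_airtime + 1·y_production = 21.5.
→ y_airtime = 2 and y_production = 9.5.
Shadow price of production = 9.5.

9.5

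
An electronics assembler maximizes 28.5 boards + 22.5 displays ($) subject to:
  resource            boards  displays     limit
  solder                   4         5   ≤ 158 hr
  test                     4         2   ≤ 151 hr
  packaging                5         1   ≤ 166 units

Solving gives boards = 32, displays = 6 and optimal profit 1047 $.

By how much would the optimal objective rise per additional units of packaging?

2.5

Binding: solder and packaging. Non-binding: test (11 unused).
Slack constraints have shadow price 0 (complementary slackness).
From A_Bᵀ y = c: 4·y_solder + 5·y_packaging = 28.5; 5·y_solder + 1·y_packaging = 22.5.
→ y_solder = 4 and y_packaging = 2.5.
Shadow price of packaging = 2.5.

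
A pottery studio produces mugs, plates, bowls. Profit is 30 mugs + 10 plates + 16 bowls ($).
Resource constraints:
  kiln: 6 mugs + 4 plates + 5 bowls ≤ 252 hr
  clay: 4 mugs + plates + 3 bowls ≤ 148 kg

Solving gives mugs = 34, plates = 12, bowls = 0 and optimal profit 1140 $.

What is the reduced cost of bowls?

Check each constraint at x*: kiln 252/252 (tight); clay 148/148 (tight).
From A_Bᵀ y = c: 6·y_kiln + 4·y_clay = 30; 4·y_kiln + 1·y_clay = 10.
Solving: y_kiln = 1, y_clay = 6.
Reduced cost of bowls: c₃ − yᵀa₃ = 16 − (1·5 + 6·3) = 16 − 23 = -7.

-7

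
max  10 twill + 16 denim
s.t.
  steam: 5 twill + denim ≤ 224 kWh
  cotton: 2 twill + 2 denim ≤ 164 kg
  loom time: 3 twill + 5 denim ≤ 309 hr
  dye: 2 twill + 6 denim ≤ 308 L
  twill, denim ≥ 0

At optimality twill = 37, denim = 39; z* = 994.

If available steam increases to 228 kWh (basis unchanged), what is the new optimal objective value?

998

At the optimum: steam uses 224 of 224 (binding); cotton uses 152 of 164 (slack = 12); loom time uses 306 of 309 (slack = 3); dye uses 308 of 308 (binding).
Since cotton, loom time are not tight, their duals are 0.
The binding rows give the dual system: 5·y_steam + 2·y_dye = 10 and 1·y_steam + 6·y_dye = 16.
This yields shadow prices y_steam = 1, y_dye = 2.5.
Δz = y_steam·Δb = 1 × (4) = 4, so new z* = 994 + 4 = 998.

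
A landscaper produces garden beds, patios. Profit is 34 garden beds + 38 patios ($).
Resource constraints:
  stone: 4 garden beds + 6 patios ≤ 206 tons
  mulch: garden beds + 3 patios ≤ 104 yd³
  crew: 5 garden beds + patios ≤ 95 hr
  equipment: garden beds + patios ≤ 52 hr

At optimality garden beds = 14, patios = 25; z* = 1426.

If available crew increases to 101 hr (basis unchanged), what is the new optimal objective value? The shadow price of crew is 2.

Δb = 6, so new z* = 1426 + (2)·(6) = 1426 + 12 = 1438.

1438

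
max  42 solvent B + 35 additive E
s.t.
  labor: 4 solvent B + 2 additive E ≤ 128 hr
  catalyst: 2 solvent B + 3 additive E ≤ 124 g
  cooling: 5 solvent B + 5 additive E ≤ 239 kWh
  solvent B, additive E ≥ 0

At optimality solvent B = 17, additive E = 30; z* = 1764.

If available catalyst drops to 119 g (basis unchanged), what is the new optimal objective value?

Check each constraint at x*: labor 128/128 (tight); catalyst 124/124 (tight); cooling 235/239 (slack 4).
Since cooling is not tight, its dual is 0.
Dual feasibility on the basic columns requires 4·y_labor + 2·y_catalyst = 42, 2·y_labor + 3·y_catalyst = 35.
This yields shadow prices y_labor = 7, y_catalyst = 7.
Δz = y_catalyst·Δb = 7 × (-5) = -35, so new z* = 1764 − 35 = 1729.

1729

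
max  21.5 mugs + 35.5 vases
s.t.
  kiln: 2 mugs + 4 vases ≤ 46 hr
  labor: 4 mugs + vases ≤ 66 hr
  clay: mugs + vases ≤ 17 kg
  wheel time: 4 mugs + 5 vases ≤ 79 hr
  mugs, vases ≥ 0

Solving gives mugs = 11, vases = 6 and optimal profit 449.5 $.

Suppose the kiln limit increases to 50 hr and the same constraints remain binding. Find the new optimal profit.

At the optimum: kiln uses 46 of 46 (binding); labor uses 50 of 66 (slack = 16); clay uses 17 of 17 (binding); wheel time uses 74 of 79 (slack = 5).
Slack constraints have shadow price 0 (complementary slackness).
From A_Bᵀ y = c: 2·y_kiln + 1·y_clay = 21.5; 4·y_kiln + 1·y_clay = 35.5.
This yields shadow prices y_kiln = 7, y_clay = 7.5.
Δz = y_kiln·Δb = 7 × (4) = 28, so new z* = 449.5 + 28 = 477.5.

477.5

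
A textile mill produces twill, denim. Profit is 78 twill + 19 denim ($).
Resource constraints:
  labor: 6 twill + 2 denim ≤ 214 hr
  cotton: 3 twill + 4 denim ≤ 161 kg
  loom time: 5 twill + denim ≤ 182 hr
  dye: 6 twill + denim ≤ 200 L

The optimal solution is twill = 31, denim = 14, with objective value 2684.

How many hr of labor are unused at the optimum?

0

labor used = 6·31 + 2·14 = 214; slack = 214 − 214 = 0.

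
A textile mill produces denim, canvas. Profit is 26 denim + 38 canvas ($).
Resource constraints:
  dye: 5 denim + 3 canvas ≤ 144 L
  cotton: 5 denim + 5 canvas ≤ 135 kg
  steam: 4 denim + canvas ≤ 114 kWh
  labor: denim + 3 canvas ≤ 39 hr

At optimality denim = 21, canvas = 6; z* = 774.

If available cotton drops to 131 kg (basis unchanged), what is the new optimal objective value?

At the optimum: dye uses 123 of 144 (slack = 21); cotton uses 135 of 135 (binding); steam uses 90 of 114 (slack = 24); labor uses 39 of 39 (binding).
Since dye, steam are not tight, their duals are 0.
Dual feasibility on the basic columns requires 5·y_cotton + 1·y_labor = 26, 5·y_cotton + 3·y_labor = 38.
→ y_cotton = 4 and y_labor = 6.
Δz = y_cotton·Δb = 4 × (-4) = -16, so new z* = 774 − 16 = 758.

758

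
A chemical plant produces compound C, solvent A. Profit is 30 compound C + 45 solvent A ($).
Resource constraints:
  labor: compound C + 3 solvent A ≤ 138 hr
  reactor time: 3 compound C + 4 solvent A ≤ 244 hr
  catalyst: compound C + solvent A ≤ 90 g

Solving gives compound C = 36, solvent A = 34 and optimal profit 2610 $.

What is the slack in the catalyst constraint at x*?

20

catalyst used = 1·36 + 1·34 = 70; slack = 90 − 70 = 20.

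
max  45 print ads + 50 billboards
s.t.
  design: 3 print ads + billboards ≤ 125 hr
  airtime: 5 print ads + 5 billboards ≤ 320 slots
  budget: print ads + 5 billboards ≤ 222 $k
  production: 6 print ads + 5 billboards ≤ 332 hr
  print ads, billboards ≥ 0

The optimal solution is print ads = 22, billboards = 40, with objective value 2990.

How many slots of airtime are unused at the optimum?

airtime used = 5·22 + 5·40 = 310; slack = 320 − 310 = 10.

10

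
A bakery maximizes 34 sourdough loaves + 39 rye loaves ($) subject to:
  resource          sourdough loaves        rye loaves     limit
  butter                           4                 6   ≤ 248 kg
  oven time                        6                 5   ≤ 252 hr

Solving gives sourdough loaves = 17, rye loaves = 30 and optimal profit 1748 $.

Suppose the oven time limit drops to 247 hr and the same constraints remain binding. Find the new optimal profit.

At the optimum: butter uses 248 of 248 (binding); oven time uses 252 of 252 (binding).
Dual feasibility on the basic columns requires 4·y_butter + 6·y_oven time = 34, 6·y_butter + 5·y_oven time = 39.
Solving: y_butter = 4, y_oven time = 3.
Δz = y_oven time·Δb = 3 × (-5) = -15, so new z* = 1748 − 15 = 1733.

1733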